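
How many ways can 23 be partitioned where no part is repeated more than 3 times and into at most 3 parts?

A partial list (first 12 by largest part):
23
22,1
21,2
21,1,1
20,3
20,2,1
19,4
19,3,1
19,2,2
18,5
18,4,1
18,3,2
…and 44 more, for 56 total.

56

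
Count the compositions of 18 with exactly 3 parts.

136

Equivalently, choose which 2 of the 17 gaps become plus signs: C(17,2) = 136.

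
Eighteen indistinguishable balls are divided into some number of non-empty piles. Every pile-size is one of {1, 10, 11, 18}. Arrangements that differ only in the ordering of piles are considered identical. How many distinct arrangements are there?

4

They are:
18
11,1,1,1,1,1,1,1
10,1,1,1,1,1,1,1,1
1,1,1,1,1,1,1,1,1,1,1,1,1,1,1,1,1,1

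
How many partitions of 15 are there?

176

Systematic enumeration (by largest part, then next-largest, …) yields 176.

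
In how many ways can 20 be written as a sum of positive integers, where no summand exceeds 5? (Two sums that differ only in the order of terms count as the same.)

192

Enumerating by decreasing first part gives 192 partitions in all.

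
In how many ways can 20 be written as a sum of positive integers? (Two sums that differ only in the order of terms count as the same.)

Enumerating by decreasing first part gives 627 partitions in all.

627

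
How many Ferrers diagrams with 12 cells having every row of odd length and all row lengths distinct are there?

Enumerating:
11,1
9,3
7,5
Counting gives 3.

3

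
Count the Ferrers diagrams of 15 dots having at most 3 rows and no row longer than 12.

The partitions of 15 that satisfy the conditions:
12, 3
12, 2, 1
11, 4
11, 3, 1
11, 2, 2
10, 5
10, 4, 1
10, 3, 2
9, 6
9, 5, 1
9, 4, 2
9, 3, 3
8, 7
8, 6, 1
8, 5, 2
8, 4, 3
7, 7, 1
7, 6, 2
7, 5, 3
7, 4, 4
6, 6, 3
6, 5, 4
5, 5, 5
That's 23 in total.

23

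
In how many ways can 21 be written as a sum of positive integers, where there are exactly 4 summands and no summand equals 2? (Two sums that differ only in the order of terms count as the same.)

There are too many to list fully; the first 12 (by largest part) are:
18+1+1+1
16+3+1+1
15+4+1+1
14+5+1+1
14+3+3+1
13+6+1+1
13+4+3+1
12+7+1+1
12+5+3+1
12+4+4+1
12+3+3+3
11+8+1+1
…and 30 more, for 42 total.

42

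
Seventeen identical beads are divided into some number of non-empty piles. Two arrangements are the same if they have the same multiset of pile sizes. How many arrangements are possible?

Counting exhaustively, 297 partitions satisfy the conditions.

297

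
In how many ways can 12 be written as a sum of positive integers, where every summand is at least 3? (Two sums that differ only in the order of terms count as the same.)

9

Listing the qualifying partitions of 12:
12
9, 3
8, 4
7, 5
6, 6
6, 3, 3
5, 4, 3
4, 4, 4
3, 3, 3, 3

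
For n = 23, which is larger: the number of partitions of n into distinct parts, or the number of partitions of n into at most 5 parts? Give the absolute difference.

Partitions of 23 into distinct parts: 104.
Partitions of 23 into at most 5 parts: 291.
|104 − 291| = 187.

187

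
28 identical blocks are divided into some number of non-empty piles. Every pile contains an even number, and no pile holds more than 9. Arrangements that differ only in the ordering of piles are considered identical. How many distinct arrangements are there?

47

A partial list (first 12 by largest part):
4+8+8+8
2+2+8+8+8
6+6+8+8
2+4+6+8+8
2+2+2+6+8+8
4+4+4+8+8
2+2+4+4+8+8
2+2+2+2+4+8+8
2+2+2+2+2+2+8+8
2+6+6+6+8
4+4+6+6+8
2+2+4+6+6+8
…and 35 more, for 47 total.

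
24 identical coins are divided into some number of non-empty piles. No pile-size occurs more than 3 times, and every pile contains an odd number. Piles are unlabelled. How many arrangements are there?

A partial list (first 12 by largest part):
1 + 23
3 + 21
1 + 1 + 1 + 21
5 + 19
1 + 1 + 3 + 19
7 + 17
1 + 1 + 5 + 17
1 + 3 + 3 + 17
9 + 15
1 + 1 + 7 + 15
1 + 3 + 5 + 15
3 + 3 + 3 + 15
…and 36 more, for 48 total.

48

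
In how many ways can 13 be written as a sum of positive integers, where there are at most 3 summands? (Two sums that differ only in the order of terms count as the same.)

21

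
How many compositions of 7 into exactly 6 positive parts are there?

Place 5 bars in the 6 internal gaps of a row of 7 dots: C(6,5) = 6.

6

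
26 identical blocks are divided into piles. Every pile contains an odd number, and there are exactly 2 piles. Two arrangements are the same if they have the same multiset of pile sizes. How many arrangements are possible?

7

The partitions of 26 that satisfy the conditions:
1, 25
3, 23
5, 21
7, 19
9, 17
11, 15
13, 13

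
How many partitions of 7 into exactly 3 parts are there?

4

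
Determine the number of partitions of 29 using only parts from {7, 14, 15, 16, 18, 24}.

2

Enumerating:
15,14
15,7,7
Counting gives 2.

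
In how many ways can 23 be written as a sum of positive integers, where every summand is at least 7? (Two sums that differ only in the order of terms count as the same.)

8

The partitions of 23 that satisfy the conditions:
23
16, 7
15, 8
14, 9
13, 10
12, 11
9, 7, 7
8, 8, 7
Counting gives 8.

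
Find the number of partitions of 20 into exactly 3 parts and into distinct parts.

24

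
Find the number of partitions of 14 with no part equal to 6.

113

Enumerating by decreasing first part gives 113 partitions in all.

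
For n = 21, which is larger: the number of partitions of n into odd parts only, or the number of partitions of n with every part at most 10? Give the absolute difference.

577

Partitions of 21 into odd parts only: 76.
Partitions of 21 with every part at most 10: 653.
|76 − 653| = 577.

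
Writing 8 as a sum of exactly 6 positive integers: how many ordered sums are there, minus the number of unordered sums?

19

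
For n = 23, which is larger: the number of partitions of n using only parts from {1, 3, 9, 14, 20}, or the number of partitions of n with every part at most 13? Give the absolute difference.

Partitions of 23 using only parts from {1, 3, 9, 14, 20}: 22.
Partitions of 23 with every part at most 13: 1158.
|22 − 1158| = 1136.

1136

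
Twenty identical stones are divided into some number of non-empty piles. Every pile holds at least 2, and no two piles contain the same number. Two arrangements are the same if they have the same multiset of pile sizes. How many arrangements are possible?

35

There are too many to list fully; the first 12 (by largest part) are:
20
18 + 2
17 + 3
16 + 4
15 + 5
15 + 3 + 2
14 + 6
14 + 4 + 2
13 + 7
13 + 5 + 2
13 + 4 + 3
12 + 8
…and 23 more, for 35 total.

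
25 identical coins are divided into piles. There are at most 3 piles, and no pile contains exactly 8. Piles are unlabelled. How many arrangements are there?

There are too many to list fully; the first 12 (by largest part) are:
25
24+1
23+2
23+1+1
22+3
22+2+1
21+4
21+3+1
21+2+2
20+5
20+4+1
20+3+2
…and 44 more, for 56 total.

56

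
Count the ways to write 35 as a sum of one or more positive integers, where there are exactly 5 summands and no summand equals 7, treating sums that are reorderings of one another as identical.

Direct enumeration gives 505 partitions.

505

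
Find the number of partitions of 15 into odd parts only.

27

There are too many to list fully; the first 12 (by largest part) are:
15
1,1,13
1,3,11
1,1,1,1,11
1,5,9
3,3,9
1,1,1,3,9
1,1,1,1,1,1,9
1,7,7
3,5,7
1,1,1,5,7
1,1,3,3,7
…and 15 more, for 27 total.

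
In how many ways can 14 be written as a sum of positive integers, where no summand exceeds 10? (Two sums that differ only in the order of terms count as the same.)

128

There are 128 such partitions.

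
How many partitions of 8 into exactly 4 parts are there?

5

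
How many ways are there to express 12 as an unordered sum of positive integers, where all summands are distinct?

Enumerating:
12
11 + 1
10 + 2
9 + 3
9 + 2 + 1
8 + 4
8 + 3 + 1
7 + 5
7 + 4 + 1
7 + 3 + 2
6 + 5 + 1
6 + 4 + 2
6 + 3 + 2 + 1
5 + 4 + 3
5 + 4 + 2 + 1

15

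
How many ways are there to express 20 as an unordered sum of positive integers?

627

Enumerating by decreasing first part gives 627 partitions in all.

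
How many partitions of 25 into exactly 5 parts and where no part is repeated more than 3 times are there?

Enumerating by decreasing first part gives 186 partitions in all.

186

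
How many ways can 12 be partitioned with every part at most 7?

65

There are too many to list fully; the first 12 (by largest part) are:
7 + 5
7 + 4 + 1
7 + 3 + 2
7 + 3 + 1 + 1
7 + 2 + 2 + 1
7 + 2 + 1 + 1 + 1
7 + 1 + 1 + 1 + 1 + 1
6 + 6
6 + 5 + 1
6 + 4 + 2
6 + 4 + 1 + 1
6 + 3 + 3
…and 53 more, for 65 total.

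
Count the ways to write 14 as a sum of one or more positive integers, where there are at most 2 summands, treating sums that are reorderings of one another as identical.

The partitions of 14 that satisfy the conditions:
14
1, 13
2, 12
3, 11
4, 10
5, 9
6, 8
7, 7

8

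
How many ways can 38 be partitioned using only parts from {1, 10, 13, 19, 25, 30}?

17

They are:
1+1+1+1+1+1+1+1+30
13+25
1+1+1+10+25
1+1+1+1+1+1+1+1+1+1+1+1+1+25
19+19
1+1+1+1+1+1+13+19
1+1+1+1+1+1+1+1+1+10+19
1+1+1+1+1+1+1+1+1+1+1+1+1+1+1+1+1+1+1+19
1+1+10+13+13
1+1+1+1+1+1+1+1+1+1+1+1+13+13
1+1+1+1+1+10+10+13
1+1+1+1+1+1+1+1+1+1+1+1+1+1+1+10+13
1+1+1+1+1+1+1+1+1+1+1+1+1+1+1+1+1+1+1+1+1+1+1+1+1+13
1+1+1+1+1+1+1+1+10+10+10
1+1+1+1+1+1+1+1+1+1+1+1+1+1+1+1+1+1+10+10
1+1+1+1+1+1+1+1+1+1+1+1+1+1+1+1+1+1+1+1+1+1+1+1+1+1+1+1+10
1+1+1+1+1+1+1+1+1+1+1+1+1+1+1+1+1+1+1+1+1+1+1+1+1+1+1+1+1+1+1+1+1+1+1+1+1+1
Counting gives 17.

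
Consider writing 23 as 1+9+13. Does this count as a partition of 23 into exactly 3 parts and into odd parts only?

Yes

The parts sum to 23, and the condition 'there are exactly 3 summands' holds; the condition 'every summand is odd' holds.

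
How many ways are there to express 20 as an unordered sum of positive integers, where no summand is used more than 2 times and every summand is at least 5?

They are:
20
5+15
6+14
7+13
8+12
9+11
10+10
5+5+10
5+6+9
5+7+8
6+6+8
6+7+7
Counting gives 12.

12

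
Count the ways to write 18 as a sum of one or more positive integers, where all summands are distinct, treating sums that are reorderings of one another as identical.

There are too many to list fully; the first 12 (by largest part) are:
18
17 + 1
16 + 2
15 + 3
15 + 2 + 1
14 + 4
14 + 3 + 1
13 + 5
13 + 4 + 1
13 + 3 + 2
12 + 6
12 + 5 + 1
…and 34 more, for 46 total.

46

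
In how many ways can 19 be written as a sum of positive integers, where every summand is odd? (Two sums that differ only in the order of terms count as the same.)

There are too many to list fully; the first 12 (by largest part) are:
19
17,1,1
15,3,1
15,1,1,1,1
13,5,1
13,3,3
13,3,1,1,1
13,1,1,1,1,1,1
11,7,1
11,5,3
11,5,1,1,1
11,3,3,1,1
…and 42 more, for 54 total.

54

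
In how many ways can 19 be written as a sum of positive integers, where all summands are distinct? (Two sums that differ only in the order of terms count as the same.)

54

There are too many to list fully; the first 12 (by largest part) are:
19
18+1
17+2
16+3
16+2+1
15+4
15+3+1
14+5
14+4+1
14+3+2
13+6
13+5+1
…and 42 more, for 54 total.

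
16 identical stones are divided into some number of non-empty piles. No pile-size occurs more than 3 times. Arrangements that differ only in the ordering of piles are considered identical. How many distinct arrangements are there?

132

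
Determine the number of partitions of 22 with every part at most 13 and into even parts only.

44

A partial list (first 12 by largest part):
12+10
12+8+2
12+6+4
12+6+2+2
12+4+4+2
12+4+2+2+2
12+2+2+2+2+2
10+10+2
10+8+4
10+8+2+2
10+6+6
10+6+4+2
…and 32 more, for 44 total.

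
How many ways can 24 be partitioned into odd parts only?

122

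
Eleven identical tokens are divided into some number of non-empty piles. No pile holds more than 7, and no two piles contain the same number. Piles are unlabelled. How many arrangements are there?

7

Enumerating:
4 + 7
1 + 3 + 7
5 + 6
1 + 4 + 6
2 + 3 + 6
2 + 4 + 5
1 + 2 + 3 + 5
Counting gives 7.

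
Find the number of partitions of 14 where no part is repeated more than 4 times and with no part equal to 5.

75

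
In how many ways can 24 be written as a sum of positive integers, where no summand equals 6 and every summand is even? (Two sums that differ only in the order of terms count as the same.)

There are too many to list fully; the first 12 (by largest part) are:
24
2 + 22
4 + 20
2 + 2 + 20
2 + 4 + 18
2 + 2 + 2 + 18
8 + 16
4 + 4 + 16
2 + 2 + 4 + 16
2 + 2 + 2 + 2 + 16
10 + 14
2 + 8 + 14
…and 35 more, for 47 total.

47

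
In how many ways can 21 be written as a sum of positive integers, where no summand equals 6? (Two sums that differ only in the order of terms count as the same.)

There are 616 such partitions.

616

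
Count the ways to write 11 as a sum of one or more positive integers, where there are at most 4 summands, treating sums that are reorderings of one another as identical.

A partial list (first 12 by largest part):
11
1+10
2+9
1+1+9
3+8
1+2+8
1+1+1+8
4+7
1+3+7
2+2+7
1+1+2+7
5+6
…and 15 more, for 27 total.

27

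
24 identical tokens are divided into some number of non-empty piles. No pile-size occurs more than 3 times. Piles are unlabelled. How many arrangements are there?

Enumerating by decreasing first part gives 722 partitions in all.

722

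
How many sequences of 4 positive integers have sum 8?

35

By stars and bars with positive parts, the count is C(7,3) = 35.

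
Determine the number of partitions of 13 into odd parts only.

18

They are:
13
1, 1, 11
1, 3, 9
1, 1, 1, 1, 9
1, 5, 7
3, 3, 7
1, 1, 1, 3, 7
1, 1, 1, 1, 1, 1, 7
3, 5, 5
1, 1, 1, 5, 5
1, 1, 3, 3, 5
1, 1, 1, 1, 1, 3, 5
1, 1, 1, 1, 1, 1, 1, 1, 5
1, 3, 3, 3, 3
1, 1, 1, 1, 3, 3, 3
1, 1, 1, 1, 1, 1, 1, 3, 3
1, 1, 1, 1, 1, 1, 1, 1, 1, 1, 3
1, 1, 1, 1, 1, 1, 1, 1, 1, 1, 1, 1, 1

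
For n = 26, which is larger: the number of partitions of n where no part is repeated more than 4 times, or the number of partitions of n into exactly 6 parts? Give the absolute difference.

1132

Partitions of 26 where no part is repeated more than 4 times: 1414.
Partitions of 26 into exactly 6 parts: 282.
|1414 − 282| = 1132.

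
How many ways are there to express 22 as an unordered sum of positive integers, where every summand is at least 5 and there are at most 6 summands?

18

The partitions of 22 that satisfy the conditions:
22
17,5
16,6
15,7
14,8
13,9
12,10
12,5,5
11,11
11,6,5
10,7,5
10,6,6
9,8,5
9,7,6
8,8,6
8,7,7
7,5,5,5
6,6,5,5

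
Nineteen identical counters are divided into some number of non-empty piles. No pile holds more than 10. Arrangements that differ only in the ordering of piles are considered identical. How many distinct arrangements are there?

423

Counting exhaustively, 423 partitions satisfy the conditions.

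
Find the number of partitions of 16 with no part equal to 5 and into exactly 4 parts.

24

The partitions of 16 that satisfy the conditions:
13,1,1,1
12,2,1,1
11,3,1,1
11,2,2,1
10,4,1,1
10,3,2,1
10,2,2,2
9,4,2,1
9,3,3,1
9,3,2,2
8,6,1,1
8,4,3,1
8,4,2,2
8,3,3,2
7,7,1,1
7,6,2,1
7,4,4,1
7,4,3,2
7,3,3,3
6,6,3,1
6,6,2,2
6,4,4,2
6,4,3,3
4,4,4,4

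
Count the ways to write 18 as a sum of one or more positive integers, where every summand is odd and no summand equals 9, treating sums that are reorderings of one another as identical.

There are too many to list fully; the first 12 (by largest part) are:
1+17
3+15
1+1+1+15
5+13
1+1+3+13
1+1+1+1+1+13
7+11
1+1+5+11
1+3+3+11
1+1+1+1+3+11
1+1+1+1+1+1+1+11
1+3+7+7
…and 26 more, for 38 total.

38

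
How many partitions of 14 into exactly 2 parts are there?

The partitions of 14 that satisfy the conditions:
13, 1
12, 2
11, 3
10, 4
9, 5
8, 6
7, 7

7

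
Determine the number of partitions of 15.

A full systematic count gives 176.

176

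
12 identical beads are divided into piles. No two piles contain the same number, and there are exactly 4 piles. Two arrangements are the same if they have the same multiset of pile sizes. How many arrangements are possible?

2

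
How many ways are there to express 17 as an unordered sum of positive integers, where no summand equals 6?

241

Counting exhaustively, 241 partitions satisfy the conditions.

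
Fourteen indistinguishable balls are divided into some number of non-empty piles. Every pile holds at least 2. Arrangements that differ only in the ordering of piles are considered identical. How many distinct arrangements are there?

There are too many to list fully; the first 12 (by largest part) are:
14
12, 2
11, 3
10, 4
10, 2, 2
9, 5
9, 3, 2
8, 6
8, 4, 2
8, 3, 3
8, 2, 2, 2
7, 7
…and 22 more, for 34 total.

34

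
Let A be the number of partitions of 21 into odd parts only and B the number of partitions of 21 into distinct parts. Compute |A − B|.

0

Partitions of 21 into odd parts only: 76.
Partitions of 21 into distinct parts: 76.
|76 − 76| = 0.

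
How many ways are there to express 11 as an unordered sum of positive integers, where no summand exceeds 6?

A partial list (first 12 by largest part):
6+5
6+4+1
6+3+2
6+3+1+1
6+2+2+1
6+2+1+1+1
6+1+1+1+1+1
5+5+1
5+4+2
5+4+1+1
5+3+3
5+3+2+1
…and 32 more, for 44 total.

44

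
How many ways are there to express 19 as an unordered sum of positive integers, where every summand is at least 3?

39

There are too many to list fully; the first 12 (by largest part) are:
19
16+3
15+4
14+5
13+6
13+3+3
12+7
12+4+3
11+8
11+5+3
11+4+4
10+9
…and 27 more, for 39 total.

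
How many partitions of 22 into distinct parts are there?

89

Enumerating by decreasing first part gives 89 partitions in all.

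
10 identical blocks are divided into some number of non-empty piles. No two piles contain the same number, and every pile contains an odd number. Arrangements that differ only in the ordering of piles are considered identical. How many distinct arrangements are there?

The partitions of 10 that satisfy the conditions:
1 + 9
3 + 7
Counting gives 2.

2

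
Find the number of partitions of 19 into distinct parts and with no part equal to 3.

34

A partial list (first 12 by largest part):
19
1+18
2+17
1+2+16
4+15
5+14
1+4+14
6+13
1+5+13
2+4+13
7+12
1+6+12
…and 22 more, for 34 total.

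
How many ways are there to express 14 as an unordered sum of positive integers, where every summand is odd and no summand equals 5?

14

They are:
13+1
11+3
11+1+1+1
9+3+1+1
9+1+1+1+1+1
7+7
7+3+3+1
7+3+1+1+1+1
7+1+1+1+1+1+1+1
3+3+3+3+1+1
3+3+3+1+1+1+1+1
3+3+1+1+1+1+1+1+1+1
3+1+1+1+1+1+1+1+1+1+1+1
1+1+1+1+1+1+1+1+1+1+1+1+1+1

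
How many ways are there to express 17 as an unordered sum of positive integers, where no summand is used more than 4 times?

205

Counting exhaustively, 205 partitions satisfy the conditions.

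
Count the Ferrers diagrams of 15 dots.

176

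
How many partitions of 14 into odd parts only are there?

22

The partitions of 14 that satisfy the conditions:
13, 1
11, 3
11, 1, 1, 1
9, 5
9, 3, 1, 1
9, 1, 1, 1, 1, 1
7, 7
7, 5, 1, 1
7, 3, 3, 1
7, 3, 1, 1, 1, 1
7, 1, 1, 1, 1, 1, 1, 1
5, 5, 3, 1
5, 5, 1, 1, 1, 1
5, 3, 3, 3
5, 3, 3, 1, 1, 1
5, 3, 1, 1, 1, 1, 1, 1
5, 1, 1, 1, 1, 1, 1, 1, 1, 1
3, 3, 3, 3, 1, 1
3, 3, 3, 1, 1, 1, 1, 1
3, 3, 1, 1, 1, 1, 1, 1, 1, 1
3, 1, 1, 1, 1, 1, 1, 1, 1, 1, 1, 1
1, 1, 1, 1, 1, 1, 1, 1, 1, 1, 1, 1, 1, 1
That's 22 in total.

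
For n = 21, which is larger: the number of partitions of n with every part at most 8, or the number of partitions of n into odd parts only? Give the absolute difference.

Partitions of 21 with every part at most 8: 525.
Partitions of 21 into odd parts only: 76.
|525 − 76| = 449.

449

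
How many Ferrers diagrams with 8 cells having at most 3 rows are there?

The partitions of 8 that satisfy the conditions:
8
7+1
6+2
6+1+1
5+3
5+2+1
4+4
4+3+1
4+2+2
3+3+2
That's 10 in total.

10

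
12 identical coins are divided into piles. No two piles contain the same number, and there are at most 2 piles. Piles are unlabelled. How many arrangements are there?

They are:
12
11,1
10,2
9,3
8,4
7,5
Counting gives 6.

6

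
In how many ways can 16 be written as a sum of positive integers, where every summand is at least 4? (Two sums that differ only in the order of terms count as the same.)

Enumerating:
16
4, 12
5, 11
6, 10
7, 9
8, 8
4, 4, 8
4, 5, 7
4, 6, 6
5, 5, 6
4, 4, 4, 4
Counting gives 11.

11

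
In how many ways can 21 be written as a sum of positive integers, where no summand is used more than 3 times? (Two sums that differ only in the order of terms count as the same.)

395

Counting exhaustively, 395 partitions satisfy the conditions.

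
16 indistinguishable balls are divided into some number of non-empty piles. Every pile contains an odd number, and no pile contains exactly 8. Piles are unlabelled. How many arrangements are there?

32

A partial list (first 12 by largest part):
15+1
13+3
13+1+1+1
11+5
11+3+1+1
11+1+1+1+1+1
9+7
9+5+1+1
9+3+3+1
9+3+1+1+1+1
9+1+1+1+1+1+1+1
7+7+1+1
…and 20 more, for 32 total.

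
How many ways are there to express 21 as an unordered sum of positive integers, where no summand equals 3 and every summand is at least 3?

There are too many to list fully; the first 12 (by largest part) are:
21
17,4
16,5
15,6
14,7
13,8
13,4,4
12,9
12,5,4
11,10
11,6,4
11,5,5
…and 15 more, for 27 total.

27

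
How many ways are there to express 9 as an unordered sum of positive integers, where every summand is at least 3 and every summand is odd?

Listing the qualifying partitions of 9:
9
3, 3, 3

2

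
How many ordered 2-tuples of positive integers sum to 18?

A composition of 18 into 2 positive parts is chosen by placing 1 dividers among the 17 gaps between 18 units: C(17,1) = 17.

17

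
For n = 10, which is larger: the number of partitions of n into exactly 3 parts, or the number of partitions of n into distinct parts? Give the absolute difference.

2

Partitions of 10 into exactly 3 parts: 8.
Partitions of 10 into distinct parts: 10.
|8 − 10| = 2.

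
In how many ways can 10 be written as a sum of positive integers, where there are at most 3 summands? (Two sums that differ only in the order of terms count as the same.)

14

They are:
10
9, 1
8, 2
8, 1, 1
7, 3
7, 2, 1
6, 4
6, 3, 1
6, 2, 2
5, 5
5, 4, 1
5, 3, 2
4, 4, 2
4, 3, 3
Counting gives 14.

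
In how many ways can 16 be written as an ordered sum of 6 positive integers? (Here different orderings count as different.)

A composition of 16 into 6 positive parts is chosen by placing 5 dividers among the 15 gaps between 16 units: C(15,5) = 3003.

3003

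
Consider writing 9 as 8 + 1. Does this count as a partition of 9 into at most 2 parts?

The parts sum to 9, and the condition 'there are at most 2 summands' holds.

Yes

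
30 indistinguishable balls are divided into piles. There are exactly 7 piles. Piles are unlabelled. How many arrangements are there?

618

Counting exhaustively, 618 partitions satisfy the conditions.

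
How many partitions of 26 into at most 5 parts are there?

427

Enumerating by decreasing first part gives 427 partitions in all.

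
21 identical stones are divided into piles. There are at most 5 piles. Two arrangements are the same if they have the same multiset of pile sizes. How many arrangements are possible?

There are 221 such partitions.

221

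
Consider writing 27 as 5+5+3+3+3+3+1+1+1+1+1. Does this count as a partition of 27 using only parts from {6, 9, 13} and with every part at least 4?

The parts sum to 27, and the condition 'each summand belongs to {6, 9, 13}' is violated.

No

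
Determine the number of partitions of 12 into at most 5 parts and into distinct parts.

Enumerating:
12
11, 1
10, 2
9, 3
9, 2, 1
8, 4
8, 3, 1
7, 5
7, 4, 1
7, 3, 2
6, 5, 1
6, 4, 2
6, 3, 2, 1
5, 4, 3
5, 4, 2, 1

15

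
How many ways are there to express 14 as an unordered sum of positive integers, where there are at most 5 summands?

There are too many to list fully; the first 12 (by largest part) are:
14
13 + 1
12 + 2
12 + 1 + 1
11 + 3
11 + 2 + 1
11 + 1 + 1 + 1
10 + 4
10 + 3 + 1
10 + 2 + 2
10 + 2 + 1 + 1
10 + 1 + 1 + 1 + 1
…and 58 more, for 70 total.

70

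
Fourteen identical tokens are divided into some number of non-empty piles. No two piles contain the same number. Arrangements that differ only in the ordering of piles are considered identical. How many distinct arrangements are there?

Enumerating:
14
13, 1
12, 2
11, 3
11, 2, 1
10, 4
10, 3, 1
9, 5
9, 4, 1
9, 3, 2
8, 6
8, 5, 1
8, 4, 2
8, 3, 2, 1
7, 6, 1
7, 5, 2
7, 4, 3
7, 4, 2, 1
6, 5, 3
6, 5, 2, 1
6, 4, 3, 1
5, 4, 3, 2
That's 22 in total.

22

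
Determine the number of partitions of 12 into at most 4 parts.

34

There are too many to list fully; the first 12 (by largest part) are:
12
11, 1
10, 2
10, 1, 1
9, 3
9, 2, 1
9, 1, 1, 1
8, 4
8, 3, 1
8, 2, 2
8, 2, 1, 1
7, 5
…and 22 more, for 34 total.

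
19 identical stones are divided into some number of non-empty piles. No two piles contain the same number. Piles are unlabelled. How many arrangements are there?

A partial list (first 12 by largest part):
19
18, 1
17, 2
16, 3
16, 2, 1
15, 4
15, 3, 1
14, 5
14, 4, 1
14, 3, 2
13, 6
13, 5, 1
…and 42 more, for 54 total.

54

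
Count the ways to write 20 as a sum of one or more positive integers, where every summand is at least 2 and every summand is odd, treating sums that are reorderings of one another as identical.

Enumerating:
17, 3
15, 5
13, 7
11, 9
11, 3, 3, 3
9, 5, 3, 3
7, 7, 3, 3
7, 5, 5, 3
5, 5, 5, 5
5, 3, 3, 3, 3, 3

10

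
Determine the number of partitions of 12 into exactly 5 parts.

13

The partitions of 12 that satisfy the conditions:
8,1,1,1,1
7,2,1,1,1
6,3,1,1,1
6,2,2,1,1
5,4,1,1,1
5,3,2,1,1
5,2,2,2,1
4,4,2,1,1
4,3,3,1,1
4,3,2,2,1
4,2,2,2,2
3,3,3,2,1
3,3,2,2,2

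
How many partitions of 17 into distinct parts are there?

There are too many to list fully; the first 12 (by largest part) are:
17
16, 1
15, 2
14, 3
14, 2, 1
13, 4
13, 3, 1
12, 5
12, 4, 1
12, 3, 2
11, 6
11, 5, 1
…and 26 more, for 38 total.

38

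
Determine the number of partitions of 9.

30

A partial list (first 12 by largest part):
9
8 + 1
7 + 2
7 + 1 + 1
6 + 3
6 + 2 + 1
6 + 1 + 1 + 1
5 + 4
5 + 3 + 1
5 + 2 + 2
5 + 2 + 1 + 1
5 + 1 + 1 + 1 + 1
…and 18 more, for 30 total.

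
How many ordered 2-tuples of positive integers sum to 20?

19

By stars and bars with positive parts, the count is C(19,1) = 19.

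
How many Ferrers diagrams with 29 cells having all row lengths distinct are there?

256

Counting exhaustively, 256 partitions satisfy the conditions.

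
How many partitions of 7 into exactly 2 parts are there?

3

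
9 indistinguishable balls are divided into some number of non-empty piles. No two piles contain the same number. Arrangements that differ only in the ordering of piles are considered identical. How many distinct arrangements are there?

8

Enumerating:
9
8+1
7+2
6+3
6+2+1
5+4
5+3+1
4+3+2
That's 8 in total.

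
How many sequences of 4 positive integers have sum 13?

220

Place 3 bars in the 12 internal gaps of a row of 13 dots: C(12,3) = 220.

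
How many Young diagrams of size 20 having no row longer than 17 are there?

There are 623 such partitions.

623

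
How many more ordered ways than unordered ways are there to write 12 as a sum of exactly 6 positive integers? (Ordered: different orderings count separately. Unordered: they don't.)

451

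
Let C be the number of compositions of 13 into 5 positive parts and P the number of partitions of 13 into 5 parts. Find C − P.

477

Ordered (compositions into 5 parts): C(12,4) = 495.
Partitions of 13 into exactly 5 parts: 18.
Difference: 495 − 18 = 477.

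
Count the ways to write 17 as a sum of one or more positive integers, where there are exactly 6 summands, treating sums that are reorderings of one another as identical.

A partial list (first 12 by largest part):
12,1,1,1,1,1
11,2,1,1,1,1
10,3,1,1,1,1
10,2,2,1,1,1
9,4,1,1,1,1
9,3,2,1,1,1
9,2,2,2,1,1
8,5,1,1,1,1
8,4,2,1,1,1
8,3,3,1,1,1
8,3,2,2,1,1
8,2,2,2,2,1
…and 32 more, for 44 total.

44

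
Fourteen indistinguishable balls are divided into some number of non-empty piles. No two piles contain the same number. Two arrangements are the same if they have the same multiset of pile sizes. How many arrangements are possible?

Enumerating:
14
13 + 1
12 + 2
11 + 3
11 + 2 + 1
10 + 4
10 + 3 + 1
9 + 5
9 + 4 + 1
9 + 3 + 2
8 + 6
8 + 5 + 1
8 + 4 + 2
8 + 3 + 2 + 1
7 + 6 + 1
7 + 5 + 2
7 + 4 + 3
7 + 4 + 2 + 1
6 + 5 + 3
6 + 5 + 2 + 1
6 + 4 + 3 + 1
5 + 4 + 3 + 2

22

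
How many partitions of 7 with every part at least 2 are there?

4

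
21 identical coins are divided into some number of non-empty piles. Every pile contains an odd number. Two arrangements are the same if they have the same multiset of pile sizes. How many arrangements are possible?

Enumerating by decreasing first part gives 76 partitions in all.

76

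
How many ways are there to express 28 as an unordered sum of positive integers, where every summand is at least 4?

100

Enumerating by decreasing first part gives 100 partitions in all.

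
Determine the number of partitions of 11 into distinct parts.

Listing the qualifying partitions of 11:
11
1+10
2+9
3+8
1+2+8
4+7
1+3+7
5+6
1+4+6
2+3+6
2+4+5
1+2+3+5
That's 12 in total.

12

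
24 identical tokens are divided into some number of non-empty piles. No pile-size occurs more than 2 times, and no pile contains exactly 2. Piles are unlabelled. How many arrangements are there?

Enumerating by decreasing first part gives 198 partitions in all.

198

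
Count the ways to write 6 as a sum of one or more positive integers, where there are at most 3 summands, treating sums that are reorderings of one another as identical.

7

Listing the qualifying partitions of 6:
6
5,1
4,2
4,1,1
3,3
3,2,1
2,2,2
Counting gives 7.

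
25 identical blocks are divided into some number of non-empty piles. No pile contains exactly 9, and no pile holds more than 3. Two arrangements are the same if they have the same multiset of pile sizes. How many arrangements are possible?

65

A partial list (first 12 by largest part):
3,3,3,3,3,3,3,3,1
3,3,3,3,3,3,3,2,2
3,3,3,3,3,3,3,2,1,1
3,3,3,3,3,3,3,1,1,1,1
3,3,3,3,3,3,2,2,2,1
3,3,3,3,3,3,2,2,1,1,1
3,3,3,3,3,3,2,1,1,1,1,1
3,3,3,3,3,3,1,1,1,1,1,1,1
3,3,3,3,3,2,2,2,2,2
3,3,3,3,3,2,2,2,2,1,1
3,3,3,3,3,2,2,2,1,1,1,1
3,3,3,3,3,2,2,1,1,1,1,1,1
…and 53 more, for 65 total.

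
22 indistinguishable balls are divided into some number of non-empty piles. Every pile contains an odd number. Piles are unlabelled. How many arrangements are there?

Enumerating by decreasing first part gives 89 partitions in all.

89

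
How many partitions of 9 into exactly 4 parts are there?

6

They are:
6+1+1+1
5+2+1+1
4+3+1+1
4+2+2+1
3+3+2+1
3+2+2+2
Counting gives 6.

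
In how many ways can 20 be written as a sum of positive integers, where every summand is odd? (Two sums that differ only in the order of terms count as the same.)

64

There are too many to list fully; the first 12 (by largest part) are:
19,1
17,3
17,1,1,1
15,5
15,3,1,1
15,1,1,1,1,1
13,7
13,5,1,1
13,3,3,1
13,3,1,1,1,1
13,1,1,1,1,1,1,1
11,9
…and 52 more, for 64 total.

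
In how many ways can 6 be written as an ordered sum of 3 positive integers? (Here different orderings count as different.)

A composition of 6 into 3 positive parts is chosen by placing 2 dividers among the 5 gaps between 6 units: C(5,2) = 10.

10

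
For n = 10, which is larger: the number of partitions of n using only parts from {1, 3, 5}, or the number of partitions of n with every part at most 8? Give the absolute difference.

Partitions of 10 using only parts from {1, 3, 5}: 7.
Partitions of 10 with every part at most 8: 40.
|7 − 40| = 33.

33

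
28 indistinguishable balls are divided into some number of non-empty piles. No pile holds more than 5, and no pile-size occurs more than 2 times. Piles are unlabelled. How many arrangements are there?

2

They are:
5,5,4,4,3,3,2,2
5,5,4,4,3,3,2,1,1
That's 2 in total.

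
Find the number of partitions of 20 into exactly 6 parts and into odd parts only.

They are:
1+1+1+1+1+15
1+1+1+1+3+13
1+1+1+1+5+11
1+1+1+3+3+11
1+1+1+1+7+9
1+1+1+3+5+9
1+1+3+3+3+9
1+1+1+3+7+7
1+1+1+5+5+7
1+1+3+3+5+7
1+3+3+3+3+7
1+1+3+5+5+5
1+3+3+3+5+5
3+3+3+3+3+5

14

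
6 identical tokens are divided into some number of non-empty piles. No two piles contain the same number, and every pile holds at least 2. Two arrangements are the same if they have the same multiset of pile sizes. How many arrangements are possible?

The partitions of 6 that satisfy the conditions:
6
4, 2

2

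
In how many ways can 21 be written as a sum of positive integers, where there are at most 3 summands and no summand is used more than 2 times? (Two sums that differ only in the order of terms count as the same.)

A partial list (first 12 by largest part):
21
20+1
19+2
19+1+1
18+3
18+2+1
17+4
17+3+1
17+2+2
16+5
16+4+1
16+3+2
…and 35 more, for 47 total.

47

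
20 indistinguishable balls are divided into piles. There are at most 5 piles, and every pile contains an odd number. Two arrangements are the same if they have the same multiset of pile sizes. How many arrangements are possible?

They are:
19+1
17+3
17+1+1+1
15+5
15+3+1+1
13+7
13+5+1+1
13+3+3+1
11+9
11+7+1+1
11+5+3+1
11+3+3+3
9+9+1+1
9+7+3+1
9+5+5+1
9+5+3+3
7+7+5+1
7+7+3+3
7+5+5+3
5+5+5+5

20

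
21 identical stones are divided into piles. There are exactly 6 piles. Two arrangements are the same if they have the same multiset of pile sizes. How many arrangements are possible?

110

A full systematic count gives 110.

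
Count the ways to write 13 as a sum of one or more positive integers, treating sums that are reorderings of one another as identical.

101

Counting exhaustively, 101 partitions satisfy the conditions.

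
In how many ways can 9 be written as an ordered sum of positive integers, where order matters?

There are 8 gaps and each independently is a cut or not, giving 2^8 = 256.

256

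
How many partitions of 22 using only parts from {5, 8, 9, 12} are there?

2

They are:
12, 5, 5
9, 8, 5
That's 2 in total.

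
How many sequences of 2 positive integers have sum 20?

By stars and bars with positive parts, the count is C(19,1) = 19.

19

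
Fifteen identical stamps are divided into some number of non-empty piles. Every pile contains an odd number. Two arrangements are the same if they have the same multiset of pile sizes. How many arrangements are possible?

A partial list (first 12 by largest part):
15
13+1+1
11+3+1
11+1+1+1+1
9+5+1
9+3+3
9+3+1+1+1
9+1+1+1+1+1+1
7+7+1
7+5+3
7+5+1+1+1
7+3+3+1+1
…and 15 more, for 27 total.

27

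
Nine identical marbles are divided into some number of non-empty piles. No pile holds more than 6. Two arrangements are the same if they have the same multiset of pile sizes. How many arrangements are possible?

There are too many to list fully; the first 12 (by largest part) are:
6,3
6,2,1
6,1,1,1
5,4
5,3,1
5,2,2
5,2,1,1
5,1,1,1,1
4,4,1
4,3,2
4,3,1,1
4,2,2,1
…and 14 more, for 26 total.

26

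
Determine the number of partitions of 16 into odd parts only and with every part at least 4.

2

Listing the qualifying partitions of 16:
11, 5
9, 7
Counting gives 2.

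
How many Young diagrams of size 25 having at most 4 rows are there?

185

Counting exhaustively, 185 partitions satisfy the conditions.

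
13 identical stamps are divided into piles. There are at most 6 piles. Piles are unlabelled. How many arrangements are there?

Enumerating by decreasing first part gives 71 partitions in all.

71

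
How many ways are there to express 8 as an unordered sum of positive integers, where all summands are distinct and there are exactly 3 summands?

They are:
5+2+1
4+3+1

2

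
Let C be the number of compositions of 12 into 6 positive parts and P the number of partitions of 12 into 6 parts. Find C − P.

Ordered (compositions into 6 parts): C(11,5) = 462.
Partitions of 12 into exactly 6 parts: 11.
Difference: 462 − 11 = 451.

451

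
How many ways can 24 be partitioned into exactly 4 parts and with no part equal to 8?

A full systematic count gives 87.

87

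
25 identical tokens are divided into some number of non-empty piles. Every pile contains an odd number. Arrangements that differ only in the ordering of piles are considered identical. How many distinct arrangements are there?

Counting exhaustively, 142 partitions satisfy the conditions.

142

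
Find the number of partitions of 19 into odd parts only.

54

A partial list (first 12 by largest part):
19
17, 1, 1
15, 3, 1
15, 1, 1, 1, 1
13, 5, 1
13, 3, 3
13, 3, 1, 1, 1
13, 1, 1, 1, 1, 1, 1
11, 7, 1
11, 5, 3
11, 5, 1, 1, 1
11, 3, 3, 1, 1
…and 42 more, for 54 total.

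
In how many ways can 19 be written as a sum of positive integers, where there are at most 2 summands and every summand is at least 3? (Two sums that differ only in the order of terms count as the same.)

Listing the qualifying partitions of 19:
19
16+3
15+4
14+5
13+6
12+7
11+8
10+9

8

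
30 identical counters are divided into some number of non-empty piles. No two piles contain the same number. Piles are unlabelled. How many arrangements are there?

296

A full systematic count gives 296.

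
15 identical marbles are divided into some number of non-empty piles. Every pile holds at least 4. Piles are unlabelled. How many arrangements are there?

8

Listing the qualifying partitions of 15:
15
11 + 4
10 + 5
9 + 6
8 + 7
7 + 4 + 4
6 + 5 + 4
5 + 5 + 5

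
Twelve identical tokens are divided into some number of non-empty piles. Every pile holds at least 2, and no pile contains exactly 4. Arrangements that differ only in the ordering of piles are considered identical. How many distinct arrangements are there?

They are:
12
10 + 2
9 + 3
8 + 2 + 2
7 + 5
7 + 3 + 2
6 + 6
6 + 3 + 3
6 + 2 + 2 + 2
5 + 5 + 2
5 + 3 + 2 + 2
3 + 3 + 3 + 3
3 + 3 + 2 + 2 + 2
2 + 2 + 2 + 2 + 2 + 2

14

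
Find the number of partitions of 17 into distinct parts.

There are too many to list fully; the first 12 (by largest part) are:
17
16, 1
15, 2
14, 3
14, 2, 1
13, 4
13, 3, 1
12, 5
12, 4, 1
12, 3, 2
11, 6
11, 5, 1
…and 26 more, for 38 total.

38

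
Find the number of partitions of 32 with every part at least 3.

A full systematic count gives 468.

468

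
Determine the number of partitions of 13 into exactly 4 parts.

They are:
10+1+1+1
9+2+1+1
8+3+1+1
8+2+2+1
7+4+1+1
7+3+2+1
7+2+2+2
6+5+1+1
6+4+2+1
6+3+3+1
6+3+2+2
5+5+2+1
5+4+3+1
5+4+2+2
5+3+3+2
4+4+4+1
4+4+3+2
4+3+3+3
That's 18 in total.

18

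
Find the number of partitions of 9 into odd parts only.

The partitions of 9 that satisfy the conditions:
9
7, 1, 1
5, 3, 1
5, 1, 1, 1, 1
3, 3, 3
3, 3, 1, 1, 1
3, 1, 1, 1, 1, 1, 1
1, 1, 1, 1, 1, 1, 1, 1, 1

8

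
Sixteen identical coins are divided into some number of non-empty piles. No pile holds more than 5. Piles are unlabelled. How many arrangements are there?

Direct enumeration gives 101 partitions.

101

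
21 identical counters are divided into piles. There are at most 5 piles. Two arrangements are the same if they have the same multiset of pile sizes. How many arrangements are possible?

Enumerating by decreasing first part gives 221 partitions in all.

221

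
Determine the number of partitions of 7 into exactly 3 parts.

4

Listing the qualifying partitions of 7:
1, 1, 5
1, 2, 4
1, 3, 3
2, 2, 3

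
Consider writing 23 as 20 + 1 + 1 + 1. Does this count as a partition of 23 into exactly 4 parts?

The parts sum to 23, and the condition 'there are exactly 4 summands' holds.

Yes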